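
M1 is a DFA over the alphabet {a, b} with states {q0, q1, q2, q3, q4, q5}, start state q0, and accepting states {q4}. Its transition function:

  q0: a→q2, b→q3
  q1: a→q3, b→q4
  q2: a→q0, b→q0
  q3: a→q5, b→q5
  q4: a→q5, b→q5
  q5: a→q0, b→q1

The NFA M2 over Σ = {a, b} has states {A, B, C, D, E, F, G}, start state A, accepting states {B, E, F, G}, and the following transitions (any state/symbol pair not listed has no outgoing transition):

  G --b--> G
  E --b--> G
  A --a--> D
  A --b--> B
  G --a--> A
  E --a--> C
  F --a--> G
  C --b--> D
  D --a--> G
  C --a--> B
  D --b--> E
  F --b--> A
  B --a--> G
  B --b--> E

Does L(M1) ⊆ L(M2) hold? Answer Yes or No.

Yes

Exploring the product automaton M1 × M2 from the start pair (q0, A), following both machines on each input symbol, reaches 29 state pairs: (q0, A), (q2, D), (q3, B), (q0, G), (q0, E), (q5, G), (q5, E), (q2, A), (q3, G), (q2, C), (q1, G), (q0, C), (q0, D), (q0, B), (q5, A), (q3, A), (q4, G), (q2, B), (q3, D), (q2, G), (q3, E), (q1, B), (q5, D), (q5, B), (q5, C), (q4, E), (q1, E), (q1, D), (q3, C).
M1 accepts in {q4} and M2 accepts in {B, E, F, G}. The reachable pairs whose M1-component is accepting are (q4, G), (q4, E); in each of them the M2-component is accepting too, so the product for L(M1) \ L(M2) (M1-component accepting, M2-component rejecting) has no reachable accepting pair and the difference is empty.
Hence every string in L(M1) is also in L(M2).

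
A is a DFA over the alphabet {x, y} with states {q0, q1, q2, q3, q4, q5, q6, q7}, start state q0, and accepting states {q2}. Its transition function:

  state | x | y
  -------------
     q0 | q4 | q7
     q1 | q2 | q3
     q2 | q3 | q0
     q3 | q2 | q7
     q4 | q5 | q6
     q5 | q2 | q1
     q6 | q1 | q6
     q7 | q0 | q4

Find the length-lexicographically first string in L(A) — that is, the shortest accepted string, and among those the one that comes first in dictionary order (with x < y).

xxx

A breadth-first search from q0 reaches an accepting state first via the path q0 → q4 → q5 → q2 on input xxx.
No string of length < 3 is accepted (BFS exhausts all shorter strings without reaching an accepting state), and xxx is the lexicographically least accepting string of length 3.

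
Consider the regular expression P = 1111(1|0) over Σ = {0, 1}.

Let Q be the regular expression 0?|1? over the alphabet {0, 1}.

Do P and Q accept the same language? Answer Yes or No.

No

The string 11110 is accepted by P but rejected by Q.
So L(P) ≠ L(Q).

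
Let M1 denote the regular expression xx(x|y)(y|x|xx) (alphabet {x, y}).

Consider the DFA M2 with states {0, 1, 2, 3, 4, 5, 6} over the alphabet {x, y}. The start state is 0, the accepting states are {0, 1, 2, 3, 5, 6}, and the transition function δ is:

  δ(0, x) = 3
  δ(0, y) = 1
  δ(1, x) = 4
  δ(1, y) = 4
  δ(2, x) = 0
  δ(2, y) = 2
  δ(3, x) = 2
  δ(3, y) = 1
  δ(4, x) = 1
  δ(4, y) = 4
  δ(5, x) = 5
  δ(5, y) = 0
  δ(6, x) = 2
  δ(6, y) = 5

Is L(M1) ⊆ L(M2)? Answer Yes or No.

Yes

Converting the expression M1 to a DFA (subset construction, then merging equivalent states) gives the minimal DFA with states {r0, r1, r2, r3, r4, r5, r6}, start state r0, accepting states {r5, r6} and transitions r0: x→r1, y→r2; r1: x→r3, y→r2; r2: x→r2, y→r2; r3: x→r4, y→r4; r4: x→r5, y→r6; r5: x→r6, y→r2; r6: x→r2, y→r2.
Exploring the product automaton M1 × M2 from the start pair (r0, 0), following both machines on each input symbol, reaches 15 state pairs: (r0, 0), (r1, 3), (r2, 1), (r3, 2), (r2, 4), (r4, 0), (r4, 2), (r5, 3), (r6, 1), (r5, 0), (r6, 2), (r6, 3), (r2, 0), (r2, 2), (r2, 3).
M1 accepts in {r5, r6} and M2 accepts in {0, 1, 2, 3, 5, 6}. The reachable pairs whose M1-component is accepting are (r5, 3), (r6, 1), (r5, 0), (r6, 2), (r6, 3); in each of them the M2-component is accepting too, so the product for L(M1) \ L(M2) (M1-component accepting, M2-component rejecting) has no reachable accepting pair and the difference is empty.
Hence every string in L(M1) is also in L(M2).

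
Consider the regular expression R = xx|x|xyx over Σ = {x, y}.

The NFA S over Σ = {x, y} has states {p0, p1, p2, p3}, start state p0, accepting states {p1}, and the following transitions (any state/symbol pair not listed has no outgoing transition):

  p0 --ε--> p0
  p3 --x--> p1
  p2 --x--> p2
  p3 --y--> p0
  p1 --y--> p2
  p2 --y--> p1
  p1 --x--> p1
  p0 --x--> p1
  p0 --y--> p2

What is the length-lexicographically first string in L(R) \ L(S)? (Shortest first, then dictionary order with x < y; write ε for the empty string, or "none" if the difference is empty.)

xyx

The string xyx is accepted by R but not by S.
No shorter string lies in the difference, and xyx is the lexicographically first length-3 string in L(R) \ L(S).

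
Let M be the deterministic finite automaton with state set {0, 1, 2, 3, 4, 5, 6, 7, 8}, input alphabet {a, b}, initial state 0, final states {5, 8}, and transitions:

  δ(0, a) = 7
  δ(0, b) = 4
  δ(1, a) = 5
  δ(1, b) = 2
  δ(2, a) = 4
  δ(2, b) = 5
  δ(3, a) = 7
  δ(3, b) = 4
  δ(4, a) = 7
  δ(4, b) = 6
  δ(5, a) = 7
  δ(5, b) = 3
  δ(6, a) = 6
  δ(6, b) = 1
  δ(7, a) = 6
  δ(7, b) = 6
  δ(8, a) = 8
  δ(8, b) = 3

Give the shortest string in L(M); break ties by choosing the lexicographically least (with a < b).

A breadth-first search from 0 reaches an accepting state first via the path 0 → 7 → 6 → 1 → 5 on input aaba.
No string of length < 4 is accepted (BFS exhausts all shorter strings without reaching an accepting state), and aaba is the lexicographically least accepting string of length 4.

aaba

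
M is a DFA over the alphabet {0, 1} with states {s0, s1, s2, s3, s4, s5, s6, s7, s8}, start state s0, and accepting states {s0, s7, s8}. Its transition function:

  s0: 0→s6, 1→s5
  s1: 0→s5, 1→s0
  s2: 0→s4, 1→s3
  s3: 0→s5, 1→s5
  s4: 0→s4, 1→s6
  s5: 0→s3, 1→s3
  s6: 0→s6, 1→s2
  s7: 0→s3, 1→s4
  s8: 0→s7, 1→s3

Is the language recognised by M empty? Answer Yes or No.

No

The empty string ε is accepted: the run s0 ends in the accepting state s0.
Since at least one string is accepted, L(M) is not empty.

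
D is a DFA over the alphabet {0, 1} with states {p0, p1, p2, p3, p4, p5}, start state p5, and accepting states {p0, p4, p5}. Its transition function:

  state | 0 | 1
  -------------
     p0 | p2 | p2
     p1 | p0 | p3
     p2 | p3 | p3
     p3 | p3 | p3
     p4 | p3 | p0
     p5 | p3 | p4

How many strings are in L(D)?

The useful subgraph on states {p0, p4, p5} is acyclic, so L(D) is finite; the longest accepting path visits 3 useful states, giving maximum string length 2.
Counting accepting paths from p5 by length: 1 of length 0, 1 of length 1, 1 of length 2. Total 3.

3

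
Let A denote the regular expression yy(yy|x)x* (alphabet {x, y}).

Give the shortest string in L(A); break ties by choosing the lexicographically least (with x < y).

yyx

By inspection of the expression, no string of length less than 3 matches, and yyx is the lexicographically first match of length 3.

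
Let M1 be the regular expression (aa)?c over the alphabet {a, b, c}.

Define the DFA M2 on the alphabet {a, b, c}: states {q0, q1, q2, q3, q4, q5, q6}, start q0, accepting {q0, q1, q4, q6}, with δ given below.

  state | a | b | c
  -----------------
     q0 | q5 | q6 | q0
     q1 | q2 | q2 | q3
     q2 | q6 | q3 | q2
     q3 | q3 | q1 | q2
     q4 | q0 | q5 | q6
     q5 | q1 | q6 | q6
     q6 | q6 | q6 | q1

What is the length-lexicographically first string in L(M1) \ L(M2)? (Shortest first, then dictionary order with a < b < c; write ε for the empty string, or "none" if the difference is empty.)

aac

The string aac is accepted by M1 but not by M2.
No shorter string lies in the difference, and aac is the lexicographically first length-3 string in L(M1) \ L(M2).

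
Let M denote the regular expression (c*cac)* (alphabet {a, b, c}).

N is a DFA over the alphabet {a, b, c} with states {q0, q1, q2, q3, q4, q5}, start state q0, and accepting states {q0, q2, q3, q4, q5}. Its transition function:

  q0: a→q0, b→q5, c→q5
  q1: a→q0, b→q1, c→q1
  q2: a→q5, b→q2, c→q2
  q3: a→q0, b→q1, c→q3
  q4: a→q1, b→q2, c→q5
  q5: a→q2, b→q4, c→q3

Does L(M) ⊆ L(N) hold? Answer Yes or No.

Converting the expression M to a DFA (subset construction, then merging equivalent states) gives the minimal DFA with states {m0, m1, m2, m3}, start state m0, accepting states {m0} and transitions m0: a→m1, b→m1, c→m2; m1: a→m1, b→m1, c→m1; m2: a→m3, b→m1, c→m2; m3: a→m1, b→m1, c→m0.
Exploring the product automaton M × N from the start pair (m0, q0), following both machines on each input symbol, reaches 16 state pairs: (m0, q0), (m1, q0), (m1, q5), (m2, q5), (m1, q2), (m1, q4), (m1, q3), (m3, q2), (m2, q3), (m1, q1), (m0, q2), (m3, q0), (m2, q2), (m0, q5), (m3, q5), (m0, q3).
M accepts in {m0} and N accepts in {q0, q2, q3, q4, q5}. The reachable pairs whose M-component is accepting are (m0, q0), (m0, q2), (m0, q5), (m0, q3); in each of them the N-component is accepting too, so the product for L(M) \ L(N) (M-component accepting, N-component rejecting) has no reachable accepting pair and the difference is empty.
Hence every string in L(M) is also in L(N).

Yes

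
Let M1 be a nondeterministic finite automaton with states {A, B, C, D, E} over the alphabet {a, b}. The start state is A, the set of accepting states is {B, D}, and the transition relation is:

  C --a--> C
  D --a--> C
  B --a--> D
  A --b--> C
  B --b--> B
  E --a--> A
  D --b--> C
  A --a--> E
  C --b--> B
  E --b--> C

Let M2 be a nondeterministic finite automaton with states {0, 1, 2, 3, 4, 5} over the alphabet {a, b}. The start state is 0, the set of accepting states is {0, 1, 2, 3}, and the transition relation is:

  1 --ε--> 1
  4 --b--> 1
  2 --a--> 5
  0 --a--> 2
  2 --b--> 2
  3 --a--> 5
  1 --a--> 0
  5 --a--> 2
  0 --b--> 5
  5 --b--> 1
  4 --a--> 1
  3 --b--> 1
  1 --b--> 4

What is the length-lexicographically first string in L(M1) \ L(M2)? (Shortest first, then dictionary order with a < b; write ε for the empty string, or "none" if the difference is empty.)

The string bbb is accepted by M1 but not by M2.
No shorter string lies in the difference, and bbb is the lexicographically first length-3 string in L(M1) \ L(M2).

bbb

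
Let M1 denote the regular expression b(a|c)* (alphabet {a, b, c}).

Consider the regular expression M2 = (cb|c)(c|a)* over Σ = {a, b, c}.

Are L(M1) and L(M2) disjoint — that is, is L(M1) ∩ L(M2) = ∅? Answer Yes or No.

Yes

Converting the expression M1 to a DFA (subset construction, then merging equivalent states) gives the minimal DFA with states {r0, r1, r2}, start state r0, accepting states {r2} and transitions r0: a→r1, b→r2, c→r1; r1: a→r1, b→r1, c→r1; r2: a→r2, b→r1, c→r2.
Converting the expression M2 to a DFA (subset construction, then merging equivalent states) gives the minimal DFA with states {t0, t1, t2, t3}, start state t0, accepting states {t2, t3} and transitions t0: a→t1, b→t1, c→t2; t1: a→t1, b→t1, c→t1; t2: a→t3, b→t3, c→t3; t3: a→t3, b→t1, c→t3.
Exploring the product automaton M1 × M2 from the start pair (r0, t0), following both machines on each input symbol, reaches 5 state pairs: (r0, t0), (r1, t1), (r2, t1), (r1, t2), (r1, t3).
M1 accepts in {r2} and M2 accepts in {t2, t3}; no reachable pair has both components accepting, so no string drives both machines to acceptance simultaneously and L(M1) ∩ L(M2) = ∅.
So no string is accepted by both, and the intersection is empty.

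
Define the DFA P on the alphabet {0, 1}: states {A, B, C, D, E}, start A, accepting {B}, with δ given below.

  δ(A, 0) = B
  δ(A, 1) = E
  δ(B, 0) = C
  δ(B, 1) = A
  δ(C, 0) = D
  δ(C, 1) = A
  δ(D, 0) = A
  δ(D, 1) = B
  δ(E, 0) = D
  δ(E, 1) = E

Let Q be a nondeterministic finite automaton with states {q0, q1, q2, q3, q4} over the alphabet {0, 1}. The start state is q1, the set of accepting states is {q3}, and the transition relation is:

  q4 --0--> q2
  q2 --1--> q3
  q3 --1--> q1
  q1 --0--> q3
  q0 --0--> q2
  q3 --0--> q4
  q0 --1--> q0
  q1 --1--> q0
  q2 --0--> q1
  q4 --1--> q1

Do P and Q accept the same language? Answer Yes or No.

Exploring the product automaton P × Q from the start pair (A, q1), following both machines on each input symbol, reaches 5 state pairs: (A, q1), (B, q3), (E, q0), (C, q4), (D, q2).
P accepts in {B} and Q accepts in {q3}. In every reachable pair the two components are either both accepting — (B, q3) — or both non-accepting, so no string is accepted by exactly one of the machines: L(P) \ L(Q) and L(Q) \ L(P) are both empty.
Hence every string is accepted by P iff it is accepted by Q, and the two languages coincide.

Yes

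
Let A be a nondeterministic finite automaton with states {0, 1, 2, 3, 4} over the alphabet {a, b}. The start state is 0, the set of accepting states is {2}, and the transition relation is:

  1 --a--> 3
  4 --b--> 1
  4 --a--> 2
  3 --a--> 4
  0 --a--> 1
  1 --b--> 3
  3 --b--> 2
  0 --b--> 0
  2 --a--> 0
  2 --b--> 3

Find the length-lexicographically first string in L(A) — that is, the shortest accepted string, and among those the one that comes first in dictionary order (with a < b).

aab

A breadth-first search from 0 reaches an accepting state first via the path 0 → 1 → 3 → 2 on input aab.
No string of length < 3 is accepted (BFS exhausts all shorter strings without reaching an accepting state), and aab is the lexicographically least accepting string of length 3.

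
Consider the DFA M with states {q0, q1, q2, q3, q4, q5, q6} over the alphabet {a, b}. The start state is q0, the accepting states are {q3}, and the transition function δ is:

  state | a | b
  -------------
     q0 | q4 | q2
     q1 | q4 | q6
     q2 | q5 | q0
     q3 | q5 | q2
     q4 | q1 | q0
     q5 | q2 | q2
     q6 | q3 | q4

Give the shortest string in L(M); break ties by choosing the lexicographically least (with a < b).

A breadth-first search from q0 reaches an accepting state first via the path q0 → q4 → q1 → q6 → q3 on input aaba.
No string of length < 4 is accepted (BFS exhausts all shorter strings without reaching an accepting state), and aaba is the lexicographically least accepting string of length 4.

aaba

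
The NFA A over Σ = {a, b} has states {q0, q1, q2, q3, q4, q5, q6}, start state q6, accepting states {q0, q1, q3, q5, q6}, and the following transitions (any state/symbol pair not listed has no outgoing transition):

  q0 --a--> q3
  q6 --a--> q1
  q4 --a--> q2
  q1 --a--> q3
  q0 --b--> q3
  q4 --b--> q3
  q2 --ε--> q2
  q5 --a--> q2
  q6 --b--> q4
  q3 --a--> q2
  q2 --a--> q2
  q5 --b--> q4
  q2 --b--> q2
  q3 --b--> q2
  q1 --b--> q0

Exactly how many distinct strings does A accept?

The useful subgraph on states {q0, q1, q3, q4, q6} is acyclic, so L(A) is finite; the longest accepting path visits 4 useful states, giving maximum string length 3.
Counting accepting paths from q6 by length: 1 of length 0, 1 of length 1, 3 of length 2, 2 of length 3. Total 7.

7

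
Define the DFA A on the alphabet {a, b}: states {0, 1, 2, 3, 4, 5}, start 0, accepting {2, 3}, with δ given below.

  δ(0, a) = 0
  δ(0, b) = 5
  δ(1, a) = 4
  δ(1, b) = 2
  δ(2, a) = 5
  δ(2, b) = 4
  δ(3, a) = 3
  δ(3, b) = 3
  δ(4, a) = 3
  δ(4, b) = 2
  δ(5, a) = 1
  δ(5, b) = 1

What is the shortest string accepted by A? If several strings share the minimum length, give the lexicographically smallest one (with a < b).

bab

A breadth-first search from 0 reaches an accepting state first via the path 0 → 5 → 1 → 2 on input bab.
No string of length < 3 is accepted (BFS exhausts all shorter strings without reaching an accepting state), and bab is the lexicographically least accepting string of length 3.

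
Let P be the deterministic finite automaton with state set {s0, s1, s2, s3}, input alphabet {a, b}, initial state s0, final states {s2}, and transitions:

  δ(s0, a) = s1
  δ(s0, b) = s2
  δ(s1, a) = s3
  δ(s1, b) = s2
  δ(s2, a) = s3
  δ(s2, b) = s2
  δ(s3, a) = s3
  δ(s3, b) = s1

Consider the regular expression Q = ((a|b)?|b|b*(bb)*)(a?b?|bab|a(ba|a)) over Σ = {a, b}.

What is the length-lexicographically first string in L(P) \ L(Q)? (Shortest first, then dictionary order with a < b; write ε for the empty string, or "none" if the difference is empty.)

The string abb is accepted by P but not by Q.
No shorter string lies in the difference, and abb is the lexicographically first length-3 string in L(P) \ L(Q).

abb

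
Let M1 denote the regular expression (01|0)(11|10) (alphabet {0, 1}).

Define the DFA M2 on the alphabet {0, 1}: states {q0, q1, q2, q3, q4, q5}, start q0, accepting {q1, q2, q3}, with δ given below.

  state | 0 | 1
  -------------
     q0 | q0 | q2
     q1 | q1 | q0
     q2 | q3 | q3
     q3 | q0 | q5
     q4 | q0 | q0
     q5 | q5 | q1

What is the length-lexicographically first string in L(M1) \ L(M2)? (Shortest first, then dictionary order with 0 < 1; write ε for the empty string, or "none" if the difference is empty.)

0110

The string 0110 is accepted by M1 but not by M2.
No shorter string lies in the difference, and 0110 is the lexicographically first length-4 string in L(M1) \ L(M2).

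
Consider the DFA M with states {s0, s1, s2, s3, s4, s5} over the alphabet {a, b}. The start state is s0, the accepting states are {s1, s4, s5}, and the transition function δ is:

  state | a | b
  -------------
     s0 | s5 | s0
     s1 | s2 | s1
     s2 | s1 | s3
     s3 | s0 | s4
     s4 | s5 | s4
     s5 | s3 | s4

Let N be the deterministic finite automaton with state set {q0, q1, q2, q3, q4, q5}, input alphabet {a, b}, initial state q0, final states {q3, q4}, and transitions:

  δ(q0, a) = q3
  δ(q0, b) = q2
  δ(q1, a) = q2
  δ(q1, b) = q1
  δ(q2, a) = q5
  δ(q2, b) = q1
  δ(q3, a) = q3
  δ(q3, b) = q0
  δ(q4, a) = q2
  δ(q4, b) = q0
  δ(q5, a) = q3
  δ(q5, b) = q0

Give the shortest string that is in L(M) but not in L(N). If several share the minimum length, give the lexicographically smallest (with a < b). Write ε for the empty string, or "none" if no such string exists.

ab

The string ab is accepted by M but not by N.
No shorter string lies in the difference, and ab is the lexicographically first length-2 string in L(M) \ L(N).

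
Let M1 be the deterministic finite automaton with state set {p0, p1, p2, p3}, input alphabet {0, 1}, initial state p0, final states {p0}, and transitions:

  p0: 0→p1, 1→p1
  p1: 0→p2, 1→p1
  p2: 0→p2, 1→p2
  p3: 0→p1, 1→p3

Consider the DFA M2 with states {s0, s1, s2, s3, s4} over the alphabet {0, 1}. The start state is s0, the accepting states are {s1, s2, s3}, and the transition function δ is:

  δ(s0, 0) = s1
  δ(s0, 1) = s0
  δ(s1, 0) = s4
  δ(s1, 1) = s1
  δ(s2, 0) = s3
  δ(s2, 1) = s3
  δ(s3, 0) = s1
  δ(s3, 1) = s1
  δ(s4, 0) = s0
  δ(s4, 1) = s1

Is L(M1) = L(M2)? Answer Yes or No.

The empty string ε is accepted by M1 but rejected by M2.
So L(M1) ≠ L(M2).

No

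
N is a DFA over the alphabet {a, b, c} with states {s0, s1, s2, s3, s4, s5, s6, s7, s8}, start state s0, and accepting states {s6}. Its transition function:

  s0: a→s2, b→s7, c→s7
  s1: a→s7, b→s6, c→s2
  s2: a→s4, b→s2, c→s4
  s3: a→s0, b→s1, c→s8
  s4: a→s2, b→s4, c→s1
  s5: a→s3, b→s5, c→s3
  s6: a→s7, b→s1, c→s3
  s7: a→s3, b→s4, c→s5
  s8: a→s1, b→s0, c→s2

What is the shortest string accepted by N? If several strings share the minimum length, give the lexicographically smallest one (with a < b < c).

aacb

A breadth-first search from s0 reaches an accepting state first via the path s0 → s2 → s4 → s1 → s6 on input aacb.
No string of length < 4 is accepted (BFS exhausts all shorter strings without reaching an accepting state), and aacb is the lexicographically least accepting string of length 4.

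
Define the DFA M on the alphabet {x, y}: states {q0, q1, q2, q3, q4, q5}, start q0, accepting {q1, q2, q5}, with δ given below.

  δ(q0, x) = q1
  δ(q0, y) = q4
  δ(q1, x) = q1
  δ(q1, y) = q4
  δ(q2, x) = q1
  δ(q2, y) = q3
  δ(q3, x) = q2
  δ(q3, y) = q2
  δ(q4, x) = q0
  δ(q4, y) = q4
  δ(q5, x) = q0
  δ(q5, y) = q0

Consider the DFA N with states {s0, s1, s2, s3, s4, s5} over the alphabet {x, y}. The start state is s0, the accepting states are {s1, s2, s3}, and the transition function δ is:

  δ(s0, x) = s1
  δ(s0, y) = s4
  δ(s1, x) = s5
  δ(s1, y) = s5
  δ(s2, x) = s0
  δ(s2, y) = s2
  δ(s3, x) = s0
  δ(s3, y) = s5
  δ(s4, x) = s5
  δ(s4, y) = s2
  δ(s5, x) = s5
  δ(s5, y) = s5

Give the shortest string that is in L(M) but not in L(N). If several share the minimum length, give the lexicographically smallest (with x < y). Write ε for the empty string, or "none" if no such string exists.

xx

The string xx is accepted by M but not by N.
No shorter string lies in the difference, and xx is the lexicographically first length-2 string in L(M) \ L(N).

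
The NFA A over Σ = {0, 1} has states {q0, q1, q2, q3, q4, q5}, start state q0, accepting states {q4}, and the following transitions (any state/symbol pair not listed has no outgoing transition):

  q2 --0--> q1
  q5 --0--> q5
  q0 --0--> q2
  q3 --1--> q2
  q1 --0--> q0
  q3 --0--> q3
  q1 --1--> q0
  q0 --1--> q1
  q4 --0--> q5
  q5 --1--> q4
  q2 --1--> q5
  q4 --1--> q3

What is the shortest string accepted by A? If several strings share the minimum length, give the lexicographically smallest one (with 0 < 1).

011

A breadth-first search from q0 reaches an accepting state first via the path q0 → q2 → q5 → q4 on input 011.
No string of length < 3 is accepted (BFS exhausts all shorter strings without reaching an accepting state), and 011 is the lexicographically least accepting string of length 3.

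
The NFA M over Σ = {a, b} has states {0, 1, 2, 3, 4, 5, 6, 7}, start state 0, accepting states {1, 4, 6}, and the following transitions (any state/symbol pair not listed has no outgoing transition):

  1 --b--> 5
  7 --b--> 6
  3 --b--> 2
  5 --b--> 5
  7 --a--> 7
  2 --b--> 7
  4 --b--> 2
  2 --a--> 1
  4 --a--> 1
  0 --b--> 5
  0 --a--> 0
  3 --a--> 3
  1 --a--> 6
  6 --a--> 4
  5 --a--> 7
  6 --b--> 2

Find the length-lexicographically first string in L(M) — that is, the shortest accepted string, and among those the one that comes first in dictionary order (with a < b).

bab

A breadth-first search from 0 reaches an accepting state first via the path 0 → 5 → 7 → 6 on input bab.
No string of length < 3 is accepted (BFS exhausts all shorter strings without reaching an accepting state), and bab is the lexicographically least accepting string of length 3.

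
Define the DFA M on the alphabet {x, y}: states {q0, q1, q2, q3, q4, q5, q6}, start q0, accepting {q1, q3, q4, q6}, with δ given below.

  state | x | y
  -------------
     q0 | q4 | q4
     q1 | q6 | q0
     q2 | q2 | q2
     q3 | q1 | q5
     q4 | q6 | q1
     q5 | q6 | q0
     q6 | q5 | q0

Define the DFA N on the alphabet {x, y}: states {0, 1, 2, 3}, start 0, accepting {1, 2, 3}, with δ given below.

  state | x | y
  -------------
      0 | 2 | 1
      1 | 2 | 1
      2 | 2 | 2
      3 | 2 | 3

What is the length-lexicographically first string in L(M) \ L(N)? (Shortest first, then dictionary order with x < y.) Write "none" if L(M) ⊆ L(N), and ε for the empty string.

Exploring the product automaton M × N from the start pair (q0, 0), following both machines on each input symbol, reaches 9 state pairs: (q0, 0), (q4, 2), (q4, 1), (q6, 2), (q1, 2), (q1, 1), (q5, 2), (q0, 2), (q0, 1).
M accepts in {q1, q3, q4, q6} and N accepts in {1, 2, 3}. The reachable pairs whose M-component is accepting are (q4, 2), (q4, 1), (q6, 2), (q1, 2), (q1, 1); in each of them the N-component is accepting too, so the product for L(M) \ L(N) (M-component accepting, N-component rejecting) has no reachable accepting pair and the difference is empty.
So every string accepted by M is also accepted by N: L(M) \ L(N) = ∅ and there is no such string.

none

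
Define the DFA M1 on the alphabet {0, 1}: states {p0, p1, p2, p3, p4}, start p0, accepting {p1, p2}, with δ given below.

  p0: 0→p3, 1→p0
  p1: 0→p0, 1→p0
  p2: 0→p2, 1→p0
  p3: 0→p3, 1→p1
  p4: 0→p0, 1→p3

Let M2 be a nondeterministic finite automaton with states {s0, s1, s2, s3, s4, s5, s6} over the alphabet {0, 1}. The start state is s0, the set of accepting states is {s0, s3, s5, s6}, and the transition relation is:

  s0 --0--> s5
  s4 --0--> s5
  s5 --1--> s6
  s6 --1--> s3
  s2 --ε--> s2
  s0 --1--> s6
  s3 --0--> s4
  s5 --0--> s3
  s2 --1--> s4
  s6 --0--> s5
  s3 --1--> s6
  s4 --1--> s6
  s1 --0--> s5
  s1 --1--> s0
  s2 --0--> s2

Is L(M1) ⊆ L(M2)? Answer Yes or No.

Exploring the product automaton M1 × M2 from the start pair (p0, s0), following both machines on each input symbol, reaches 8 state pairs: (p0, s0), (p3, s5), (p0, s6), (p3, s3), (p1, s6), (p0, s3), (p3, s4), (p0, s5).
M1 accepts in {p1, p2} and M2 accepts in {s0, s3, s5, s6}. The reachable pairs whose M1-component is accepting are (p1, s6); in each of them the M2-component is accepting too, so the product for L(M1) \ L(M2) (M1-component accepting, M2-component rejecting) has no reachable accepting pair and the difference is empty.
Hence every string in L(M1) is also in L(M2).

Yes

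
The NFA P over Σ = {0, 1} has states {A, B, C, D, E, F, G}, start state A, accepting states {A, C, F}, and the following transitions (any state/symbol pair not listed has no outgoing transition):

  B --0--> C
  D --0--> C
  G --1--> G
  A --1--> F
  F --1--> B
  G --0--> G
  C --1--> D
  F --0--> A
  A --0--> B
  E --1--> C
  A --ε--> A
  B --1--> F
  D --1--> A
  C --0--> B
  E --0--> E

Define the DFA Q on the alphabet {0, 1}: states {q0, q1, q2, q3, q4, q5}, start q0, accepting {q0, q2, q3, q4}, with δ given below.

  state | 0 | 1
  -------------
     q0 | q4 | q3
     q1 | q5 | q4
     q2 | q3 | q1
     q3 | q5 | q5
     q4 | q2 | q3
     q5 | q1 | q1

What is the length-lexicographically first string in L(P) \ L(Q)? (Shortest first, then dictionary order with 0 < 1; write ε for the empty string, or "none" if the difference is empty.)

10

The string 10 is accepted by P but not by Q.
No shorter string lies in the difference, and 10 is the lexicographically first length-2 string in L(P) \ L(Q).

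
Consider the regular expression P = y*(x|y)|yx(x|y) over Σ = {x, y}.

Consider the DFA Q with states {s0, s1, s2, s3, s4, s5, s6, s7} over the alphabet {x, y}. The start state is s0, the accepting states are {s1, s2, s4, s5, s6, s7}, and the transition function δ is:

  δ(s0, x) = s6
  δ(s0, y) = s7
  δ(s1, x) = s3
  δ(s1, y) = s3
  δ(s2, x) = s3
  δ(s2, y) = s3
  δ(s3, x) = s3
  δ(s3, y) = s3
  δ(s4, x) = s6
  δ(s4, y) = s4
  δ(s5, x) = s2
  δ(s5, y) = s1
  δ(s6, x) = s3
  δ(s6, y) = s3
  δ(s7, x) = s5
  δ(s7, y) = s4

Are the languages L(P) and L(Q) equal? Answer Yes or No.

Converting the expression P to a DFA (subset construction, then merging equivalent states) gives the minimal DFA with states {p0, p1, p2, p3, p4, p5}, start state p0, accepting states {p1, p2, p4, p5} and transitions p0: x→p1, y→p2; p1: x→p3, y→p3; p2: x→p4, y→p5; p3: x→p3, y→p3; p4: x→p1, y→p1; p5: x→p1, y→p5.
Exploring the product automaton P × Q from the start pair (p0, s0), following both machines on each input symbol, reaches 8 state pairs: (p0, s0), (p1, s6), (p2, s7), (p3, s3), (p4, s5), (p5, s4), (p1, s2), (p1, s1).
P accepts in {p1, p2, p4, p5} and Q accepts in {s1, s2, s4, s5, s6, s7}. In every reachable pair the two components are either both accepting — (p1, s6), (p2, s7), (p4, s5), (p5, s4), (p1, s2), (p1, s1) — or both non-accepting, so no string is accepted by exactly one of the machines: L(P) \ L(Q) and L(Q) \ L(P) are both empty.
Hence every string is accepted by P iff it is accepted by Q, and the two languages coincide.

Yes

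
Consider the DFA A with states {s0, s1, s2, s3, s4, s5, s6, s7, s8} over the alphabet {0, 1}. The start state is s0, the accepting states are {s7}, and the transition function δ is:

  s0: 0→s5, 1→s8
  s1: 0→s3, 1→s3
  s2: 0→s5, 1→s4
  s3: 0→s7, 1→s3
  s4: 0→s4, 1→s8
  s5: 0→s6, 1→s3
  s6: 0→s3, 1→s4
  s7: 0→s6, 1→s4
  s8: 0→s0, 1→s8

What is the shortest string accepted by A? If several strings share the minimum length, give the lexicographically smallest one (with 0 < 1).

A breadth-first search from s0 reaches an accepting state first via the path s0 → s5 → s3 → s7 on input 010.
No string of length < 3 is accepted (BFS exhausts all shorter strings without reaching an accepting state), and 010 is the lexicographically least accepting string of length 3.

010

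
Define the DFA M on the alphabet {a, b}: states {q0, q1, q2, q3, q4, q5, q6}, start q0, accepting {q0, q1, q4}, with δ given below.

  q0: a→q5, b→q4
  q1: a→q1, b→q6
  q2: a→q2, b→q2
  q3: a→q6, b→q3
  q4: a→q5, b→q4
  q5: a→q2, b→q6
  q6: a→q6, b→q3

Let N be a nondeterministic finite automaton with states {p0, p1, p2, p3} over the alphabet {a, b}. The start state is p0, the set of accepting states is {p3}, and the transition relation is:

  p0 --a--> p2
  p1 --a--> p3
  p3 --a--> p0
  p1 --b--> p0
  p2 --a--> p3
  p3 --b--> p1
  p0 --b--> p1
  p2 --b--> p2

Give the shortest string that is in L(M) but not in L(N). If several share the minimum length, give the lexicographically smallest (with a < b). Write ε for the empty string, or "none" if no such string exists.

The empty string ε is accepted by M but not by N.
Since ε is the unique shortest string, it is the required witness.

ε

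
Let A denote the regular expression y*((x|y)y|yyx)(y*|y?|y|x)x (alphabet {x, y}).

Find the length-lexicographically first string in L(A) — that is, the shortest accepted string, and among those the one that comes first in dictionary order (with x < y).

xyx

By inspection of the expression, no string of length less than 3 matches, and xyx is the lexicographically first match of length 3.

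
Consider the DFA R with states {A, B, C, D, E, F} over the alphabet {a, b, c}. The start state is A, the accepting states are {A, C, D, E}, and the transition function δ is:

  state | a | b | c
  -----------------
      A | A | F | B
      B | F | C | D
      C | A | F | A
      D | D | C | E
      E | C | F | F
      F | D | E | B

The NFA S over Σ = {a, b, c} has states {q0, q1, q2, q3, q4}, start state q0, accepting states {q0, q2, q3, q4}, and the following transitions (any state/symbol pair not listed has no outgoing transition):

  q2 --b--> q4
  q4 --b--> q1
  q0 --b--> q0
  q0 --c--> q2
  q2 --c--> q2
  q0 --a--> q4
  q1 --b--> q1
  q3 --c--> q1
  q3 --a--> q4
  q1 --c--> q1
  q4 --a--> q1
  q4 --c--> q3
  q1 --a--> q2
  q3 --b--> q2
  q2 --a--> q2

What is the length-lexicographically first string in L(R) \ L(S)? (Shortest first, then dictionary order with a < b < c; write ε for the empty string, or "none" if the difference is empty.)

The string aa is accepted by R but not by S.
No shorter string lies in the difference, and aa is the lexicographically first length-2 string in L(R) \ L(S).

aa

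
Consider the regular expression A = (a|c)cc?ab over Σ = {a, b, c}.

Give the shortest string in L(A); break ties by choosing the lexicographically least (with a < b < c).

acab

By inspection of the expression, no string of length less than 4 matches, and acab is the lexicographically first match of length 4.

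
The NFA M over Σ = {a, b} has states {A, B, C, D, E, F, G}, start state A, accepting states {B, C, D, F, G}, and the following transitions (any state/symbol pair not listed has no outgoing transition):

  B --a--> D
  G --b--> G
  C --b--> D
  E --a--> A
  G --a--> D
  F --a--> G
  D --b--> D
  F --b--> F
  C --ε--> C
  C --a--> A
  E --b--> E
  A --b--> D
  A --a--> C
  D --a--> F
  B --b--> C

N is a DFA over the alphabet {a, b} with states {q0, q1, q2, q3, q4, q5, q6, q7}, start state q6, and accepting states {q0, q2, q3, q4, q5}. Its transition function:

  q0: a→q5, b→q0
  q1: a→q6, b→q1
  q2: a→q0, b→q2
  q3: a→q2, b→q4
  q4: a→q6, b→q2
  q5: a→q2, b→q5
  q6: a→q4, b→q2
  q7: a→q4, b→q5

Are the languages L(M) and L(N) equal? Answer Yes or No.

Exploring the product automaton M × N from the start pair (A, q6), following both machines on each input symbol, reaches 5 state pairs: (A, q6), (C, q4), (D, q2), (F, q0), (G, q5).
M accepts in {B, C, D, F, G} and N accepts in {q0, q2, q3, q4, q5}. In every reachable pair the two components are either both accepting — (C, q4), (D, q2), (F, q0), (G, q5) — or both non-accepting, so no string is accepted by exactly one of the machines: L(M) \ L(N) and L(N) \ L(M) are both empty.
Hence every string is accepted by M iff it is accepted by N, and the two languages coincide.

Yes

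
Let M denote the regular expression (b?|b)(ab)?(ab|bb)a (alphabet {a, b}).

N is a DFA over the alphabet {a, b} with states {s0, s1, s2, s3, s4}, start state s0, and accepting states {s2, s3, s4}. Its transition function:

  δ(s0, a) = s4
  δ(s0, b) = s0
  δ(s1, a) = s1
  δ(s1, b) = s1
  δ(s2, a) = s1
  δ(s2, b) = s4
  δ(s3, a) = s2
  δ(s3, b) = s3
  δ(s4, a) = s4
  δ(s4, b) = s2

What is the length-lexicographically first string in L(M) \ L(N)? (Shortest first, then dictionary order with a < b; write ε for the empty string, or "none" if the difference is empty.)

aba

The string aba is accepted by M but not by N.
No shorter string lies in the difference, and aba is the lexicographically first length-3 string in L(M) \ L(N).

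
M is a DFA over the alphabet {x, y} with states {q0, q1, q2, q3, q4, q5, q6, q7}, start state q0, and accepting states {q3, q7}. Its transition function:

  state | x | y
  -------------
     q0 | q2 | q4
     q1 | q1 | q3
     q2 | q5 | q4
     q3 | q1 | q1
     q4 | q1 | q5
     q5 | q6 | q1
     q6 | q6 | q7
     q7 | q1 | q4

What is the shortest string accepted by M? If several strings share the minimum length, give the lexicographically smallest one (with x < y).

yxy

A breadth-first search from q0 reaches an accepting state first via the path q0 → q4 → q1 → q3 on input yxy.
No string of length < 3 is accepted (BFS exhausts all shorter strings without reaching an accepting state), and yxy is the lexicographically least accepting string of length 3.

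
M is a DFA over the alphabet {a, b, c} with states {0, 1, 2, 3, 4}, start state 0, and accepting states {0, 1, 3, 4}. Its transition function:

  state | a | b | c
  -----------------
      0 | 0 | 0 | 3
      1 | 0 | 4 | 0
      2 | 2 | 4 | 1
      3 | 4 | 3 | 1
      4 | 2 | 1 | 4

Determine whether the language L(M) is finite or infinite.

State 0 is reachable from the start and can reach an accepting state, and it lies on the cycle 0 → 0.
Traversing that cycle any number of times yields accepted strings of unbounded length, so the language is infinite.

infinite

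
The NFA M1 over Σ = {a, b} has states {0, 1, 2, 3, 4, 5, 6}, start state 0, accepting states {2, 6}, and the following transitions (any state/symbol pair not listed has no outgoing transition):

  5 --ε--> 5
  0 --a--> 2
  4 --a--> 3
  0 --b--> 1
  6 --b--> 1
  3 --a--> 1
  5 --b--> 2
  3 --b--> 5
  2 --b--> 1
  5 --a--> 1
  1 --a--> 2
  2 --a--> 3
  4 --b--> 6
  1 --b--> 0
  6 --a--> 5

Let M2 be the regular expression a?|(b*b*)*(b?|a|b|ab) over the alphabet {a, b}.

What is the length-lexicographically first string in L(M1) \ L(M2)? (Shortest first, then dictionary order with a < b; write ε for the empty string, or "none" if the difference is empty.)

aba

The string aba is accepted by M1 but not by M2.
No shorter string lies in the difference, and aba is the lexicographically first length-3 string in L(M1) \ L(M2).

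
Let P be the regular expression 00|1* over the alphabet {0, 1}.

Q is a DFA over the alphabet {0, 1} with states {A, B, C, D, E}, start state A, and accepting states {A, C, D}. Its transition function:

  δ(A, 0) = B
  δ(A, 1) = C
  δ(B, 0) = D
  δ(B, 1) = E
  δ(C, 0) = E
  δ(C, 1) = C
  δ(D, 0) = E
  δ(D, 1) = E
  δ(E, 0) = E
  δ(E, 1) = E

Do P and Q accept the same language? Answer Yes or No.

Yes

Converting the expression P to a DFA (subset construction, then merging equivalent states) gives the minimal DFA with states {p0, p1, p2, p3, p4}, start state p0, accepting states {p0, p2, p3} and transitions p0: 0→p1, 1→p2; p1: 0→p3, 1→p4; p2: 0→p4, 1→p2; p3: 0→p4, 1→p4; p4: 0→p4, 1→p4.
Exploring the product automaton P × Q from the start pair (p0, A), following both machines on each input symbol, reaches 5 state pairs: (p0, A), (p1, B), (p2, C), (p3, D), (p4, E).
P accepts in {p0, p2, p3} and Q accepts in {A, C, D}. In every reachable pair the two components are either both accepting — (p0, A), (p2, C), (p3, D) — or both non-accepting, so no string is accepted by exactly one of the machines: L(P) \ L(Q) and L(Q) \ L(P) are both empty.
Hence every string is accepted by P iff it is accepted by Q, and the two languages coincide.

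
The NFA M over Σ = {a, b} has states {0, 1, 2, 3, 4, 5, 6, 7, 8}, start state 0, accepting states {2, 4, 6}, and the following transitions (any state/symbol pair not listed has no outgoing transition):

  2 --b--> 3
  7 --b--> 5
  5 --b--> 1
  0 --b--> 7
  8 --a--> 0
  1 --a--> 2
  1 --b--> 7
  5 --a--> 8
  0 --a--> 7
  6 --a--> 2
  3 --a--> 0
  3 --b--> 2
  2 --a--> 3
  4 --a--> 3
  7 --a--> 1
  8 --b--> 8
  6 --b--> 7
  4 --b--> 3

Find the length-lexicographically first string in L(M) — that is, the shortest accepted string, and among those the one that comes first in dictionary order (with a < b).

A breadth-first search from 0 reaches an accepting state first via the path 0 → 7 → 1 → 2 on input aaa.
No string of length < 3 is accepted (BFS exhausts all shorter strings without reaching an accepting state), and aaa is the lexicographically least accepting string of length 3.

aaa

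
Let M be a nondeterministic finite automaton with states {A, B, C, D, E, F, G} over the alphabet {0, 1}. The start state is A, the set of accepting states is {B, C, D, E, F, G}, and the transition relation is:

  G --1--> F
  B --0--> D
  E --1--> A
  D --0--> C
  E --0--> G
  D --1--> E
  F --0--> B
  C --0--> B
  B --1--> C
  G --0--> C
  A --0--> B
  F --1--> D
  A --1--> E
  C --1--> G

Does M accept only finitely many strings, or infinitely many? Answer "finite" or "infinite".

infinite

State B is reachable from the start and can reach an accepting state, and it lies on the cycle B → C → B.
Traversing that cycle any number of times yields accepted strings of unbounded length, so the language is infinite.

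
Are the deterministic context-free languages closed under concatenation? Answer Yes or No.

Take L₁ = {ε, c} (finite, hence regular and DCFL) and L₂ = {c aⁿbⁿ : n≥0} ∪ {cc aⁿb²ⁿ : n≥0} (a DCFL: the number of leading c's tells the DPDA whether to pop one stack symbol per b or per two b's). Then L₁L₂ ∩ cca⁺b* = {cc aⁿbⁿ : n≥1} ∪ {cc aⁿb²ⁿ : n≥1}. If L₁L₂ were a DCFL, so would be this intersection with a regular set, and a DPDA for it started from its configuration after reading cc would accept {aⁿbⁿ : n≥1} ∪ {aⁿb²ⁿ : n≥1}, which no deterministic PDA accepts (a DPDA for it would have a single run on aⁿb²ⁿ, accepting after the prefix aⁿbⁿ and accepting again after n more b's; an ordinary PDA that simulates it on a's and b's and, at any moment when it is accepting, may switch to reading only a fresh letter d while feeding each d to the simulation as a b, would accept aⁱbʲdᵏ (k≥1) exactly when both aⁱbʲ and aⁱbʲ⁺ᵏ are in the language, i.e. its language intersected with the regular set a*b*d⁺ would be exactly {aⁿbⁿdⁿ : n≥1} — impossible, since context-free languages are closed under intersection with regular sets and {aⁿbⁿdⁿ} is not context-free). Hence L₁L₂ is not a DCFL.

No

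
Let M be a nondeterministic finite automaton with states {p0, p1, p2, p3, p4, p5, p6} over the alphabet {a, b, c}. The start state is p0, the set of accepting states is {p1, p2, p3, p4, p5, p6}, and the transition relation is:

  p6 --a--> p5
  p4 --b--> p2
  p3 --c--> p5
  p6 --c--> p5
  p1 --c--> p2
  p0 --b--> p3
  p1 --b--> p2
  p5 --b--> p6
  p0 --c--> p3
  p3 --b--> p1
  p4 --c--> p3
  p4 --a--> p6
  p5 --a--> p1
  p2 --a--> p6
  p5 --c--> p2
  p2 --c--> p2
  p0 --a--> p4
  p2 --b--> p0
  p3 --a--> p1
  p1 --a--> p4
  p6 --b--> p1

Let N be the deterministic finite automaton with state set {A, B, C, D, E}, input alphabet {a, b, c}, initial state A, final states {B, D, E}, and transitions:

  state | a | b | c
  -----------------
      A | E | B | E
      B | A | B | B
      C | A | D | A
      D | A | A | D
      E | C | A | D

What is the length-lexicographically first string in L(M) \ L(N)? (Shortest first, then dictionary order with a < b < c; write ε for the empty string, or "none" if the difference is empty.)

The string aa is accepted by M but not by N.
No shorter string lies in the difference, and aa is the lexicographically first length-2 string in L(M) \ L(N).

aa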